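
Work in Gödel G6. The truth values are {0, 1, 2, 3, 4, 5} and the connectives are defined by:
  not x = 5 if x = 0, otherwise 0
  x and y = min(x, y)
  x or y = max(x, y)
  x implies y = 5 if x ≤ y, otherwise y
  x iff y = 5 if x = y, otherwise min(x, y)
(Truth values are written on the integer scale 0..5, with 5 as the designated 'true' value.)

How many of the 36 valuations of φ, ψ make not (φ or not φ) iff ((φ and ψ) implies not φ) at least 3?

25

value 5: 25 assignments (counts)
value 0: 11 assignments
So 25 of the 36 assignments meet the threshold.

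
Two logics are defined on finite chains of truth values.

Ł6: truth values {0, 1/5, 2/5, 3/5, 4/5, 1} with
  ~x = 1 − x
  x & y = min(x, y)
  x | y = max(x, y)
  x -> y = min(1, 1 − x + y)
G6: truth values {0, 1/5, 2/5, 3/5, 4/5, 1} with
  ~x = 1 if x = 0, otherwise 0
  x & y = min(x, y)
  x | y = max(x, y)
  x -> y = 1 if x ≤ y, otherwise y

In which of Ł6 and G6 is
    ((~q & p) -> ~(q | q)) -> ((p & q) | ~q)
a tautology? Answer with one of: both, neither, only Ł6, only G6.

In Ł6: at p = 0, q = 1/5 the value is 4/5 — not a tautology.
In G6: at p = 0, q = 1/5 the value is 0 — not a tautology.

neither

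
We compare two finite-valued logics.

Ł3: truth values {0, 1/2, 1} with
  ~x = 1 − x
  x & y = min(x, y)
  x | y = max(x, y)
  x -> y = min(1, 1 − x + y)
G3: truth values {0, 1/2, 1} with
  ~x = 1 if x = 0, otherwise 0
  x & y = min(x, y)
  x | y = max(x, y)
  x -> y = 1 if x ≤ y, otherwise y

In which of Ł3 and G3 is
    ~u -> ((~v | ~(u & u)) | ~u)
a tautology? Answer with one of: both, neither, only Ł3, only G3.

In Ł3: every assignment gives 1 — tautology.
In G3: every assignment gives 1 — tautology.

both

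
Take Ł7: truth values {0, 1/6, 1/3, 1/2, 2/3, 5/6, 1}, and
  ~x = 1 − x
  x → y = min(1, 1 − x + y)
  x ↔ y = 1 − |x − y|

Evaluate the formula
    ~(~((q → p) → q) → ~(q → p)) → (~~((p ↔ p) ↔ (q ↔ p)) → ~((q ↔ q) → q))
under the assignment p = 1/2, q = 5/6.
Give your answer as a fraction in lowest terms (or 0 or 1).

q → p = 5/6 → 1/2 = 2/3
(q → p) → q = 2/3 → 5/6 = 1
~((q → p) → q) = ~1 = 0
q → p = 5/6 → 1/2 = 2/3
~(q → p) = ~2/3 = 1/3
~((q → p) → q) → ~(q → p) = 0 → 1/3 = 1
~(~((q → p) → q) → ~(q → p)) = ~1 = 0
p ↔ p = 1/2 ↔ 1/2 = 1
q ↔ p = 5/6 ↔ 1/2 = 2/3
(p ↔ p) ↔ (q ↔ p) = 1 ↔ 2/3 = 2/3
~((p ↔ p) ↔ (q ↔ p)) = ~2/3 = 1/3
~~((p ↔ p) ↔ (q ↔ p)) = ~1/3 = 2/3
q ↔ q = 5/6 ↔ 5/6 = 1
(q ↔ q) → q = 1 → 5/6 = 5/6
~((q ↔ q) → q) = ~5/6 = 1/6
~~((p ↔ p) ↔ (q ↔ p)) → ~((q ↔ q) → q) = 2/3 → 1/6 = 1/2
~(~((q → p) → q) → ~(q → p)) → (~~((p ↔ p) ↔ (q ↔ p)) → ~((q ↔ q) → q)) = 0 → 1/2 = 1

1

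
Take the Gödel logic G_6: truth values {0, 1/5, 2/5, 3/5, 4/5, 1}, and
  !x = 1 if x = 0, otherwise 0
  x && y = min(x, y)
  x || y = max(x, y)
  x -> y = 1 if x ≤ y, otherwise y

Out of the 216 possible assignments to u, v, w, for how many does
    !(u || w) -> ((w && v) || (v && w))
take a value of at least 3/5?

210

value 1: 210 assignments (counts)
value 0: 6 assignments
So 210 of the 216 assignments meet the threshold.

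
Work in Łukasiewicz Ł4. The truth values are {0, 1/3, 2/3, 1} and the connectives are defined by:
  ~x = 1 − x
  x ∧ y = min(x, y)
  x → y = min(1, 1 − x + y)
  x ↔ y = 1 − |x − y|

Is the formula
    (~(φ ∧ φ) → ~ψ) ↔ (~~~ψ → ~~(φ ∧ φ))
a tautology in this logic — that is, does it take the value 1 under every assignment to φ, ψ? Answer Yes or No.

No

Counterexample: take φ = 0, ψ = 0.
φ ∧ φ = 0 ∧ 0 = 0
~(φ ∧ φ) = ~0 = 1
~ψ = ~0 = 1
~(φ ∧ φ) → ~ψ = 1 → 1 = 1
~ψ = ~0 = 1
~~ψ = ~1 = 0
~~~ψ = ~0 = 1
φ ∧ φ = 0 ∧ 0 = 0
~(φ ∧ φ) = ~0 = 1
~~(φ ∧ φ) = ~1 = 0
~~~ψ → ~~(φ ∧ φ) = 1 → 0 = 0
(~(φ ∧ φ) → ~ψ) ↔ (~~~ψ → ~~(φ ∧ φ)) = 1 ↔ 0 = 0
This gives 0 ≠ 1.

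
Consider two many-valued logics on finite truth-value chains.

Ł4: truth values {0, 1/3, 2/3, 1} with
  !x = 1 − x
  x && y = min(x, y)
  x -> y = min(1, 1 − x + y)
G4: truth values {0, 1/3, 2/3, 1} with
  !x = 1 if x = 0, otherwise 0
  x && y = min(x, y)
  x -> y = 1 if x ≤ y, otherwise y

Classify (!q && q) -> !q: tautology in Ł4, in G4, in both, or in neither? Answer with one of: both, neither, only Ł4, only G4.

both

In Ł4: every assignment gives 1 — tautology.
In G4: every assignment gives 1 — tautology.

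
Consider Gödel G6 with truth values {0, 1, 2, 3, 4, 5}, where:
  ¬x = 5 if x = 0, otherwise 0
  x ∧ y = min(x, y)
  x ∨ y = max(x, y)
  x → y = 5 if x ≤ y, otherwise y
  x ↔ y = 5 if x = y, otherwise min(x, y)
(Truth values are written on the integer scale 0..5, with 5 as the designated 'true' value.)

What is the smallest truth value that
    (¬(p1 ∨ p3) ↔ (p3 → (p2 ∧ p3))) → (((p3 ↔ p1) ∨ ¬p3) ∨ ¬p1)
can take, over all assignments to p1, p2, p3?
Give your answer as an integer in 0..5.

Take p1 = 1, p2 = 0, p3 = 2:
p1 ∨ p3 = 1 ∨ 2 = 2
¬(p1 ∨ p3) = ¬2 = 0
p2 ∧ p3 = 0 ∧ 2 = 0
p3 → (p2 ∧ p3) = 2 → 0 = 0
¬(p1 ∨ p3) ↔ (p3 → (p2 ∧ p3)) = 0 ↔ 0 = 5
p3 ↔ p1 = 2 ↔ 1 = 1
¬p3 = ¬2 = 0
(p3 ↔ p1) ∨ ¬p3 = 1 ∨ 0 = 1
¬p1 = ¬1 = 0
((p3 ↔ p1) ∨ ¬p3) ∨ ¬p1 = 1 ∨ 0 = 1
(¬(p1 ∨ p3) ↔ (p3 → (p2 ∧ p3))) → (((p3 ↔ p1) ∨ ¬p3) ∨ ¬p1) = 5 → 1 = 1
No assignment yields a value below 1, so this is the minimum.

1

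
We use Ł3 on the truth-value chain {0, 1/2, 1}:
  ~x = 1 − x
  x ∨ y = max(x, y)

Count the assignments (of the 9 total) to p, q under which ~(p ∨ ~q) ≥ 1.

1

p = 0, q = 0 ↦ 0  <
p = 0, q = 1/2 ↦ 1/2  <
p = 0, q = 1 ↦ 1  ≥
p = 1/2, q = 0 ↦ 0  <
p = 1/2, q = 1/2 ↦ 1/2  <
p = 1/2, q = 1 ↦ 1/2  <
p = 1, q = 0 ↦ 0  <
p = 1, q = 1/2 ↦ 0  <
p = 1, q = 1 ↦ 0  <
So 1 of the 9 assignments meets the threshold.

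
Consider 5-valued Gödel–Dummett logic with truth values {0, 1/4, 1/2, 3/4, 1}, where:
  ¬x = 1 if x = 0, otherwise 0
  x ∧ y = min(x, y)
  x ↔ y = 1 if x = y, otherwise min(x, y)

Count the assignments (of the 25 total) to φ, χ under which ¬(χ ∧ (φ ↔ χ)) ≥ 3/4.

9

value 1: 9 assignments (counts)
value 0: 16 assignments
So 9 of the 25 assignments meet the threshold.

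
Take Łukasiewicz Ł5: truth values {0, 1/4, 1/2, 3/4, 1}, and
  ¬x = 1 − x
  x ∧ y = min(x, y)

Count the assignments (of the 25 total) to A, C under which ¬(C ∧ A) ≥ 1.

value 1: 9 assignments (counts)
value 3/4: 7 assignments
value 1/2: 5 assignments
value 1/4: 3 assignments
value 0: 1 assignment
So 9 of the 25 assignments meet the threshold.

9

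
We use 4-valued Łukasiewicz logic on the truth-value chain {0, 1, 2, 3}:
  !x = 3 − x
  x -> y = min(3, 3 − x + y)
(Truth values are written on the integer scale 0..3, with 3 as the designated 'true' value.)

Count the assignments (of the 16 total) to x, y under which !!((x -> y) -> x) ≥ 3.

6

x = 0, y = 0 ↦ 0  <
x = 0, y = 1 ↦ 0  <
x = 0, y = 2 ↦ 0  <
x = 0, y = 3 ↦ 0  <
x = 1, y = 0 ↦ 2  <
x = 1, y = 1 ↦ 1  <
x = 1, y = 2 ↦ 1  <
x = 1, y = 3 ↦ 1  <
x = 2, y = 0 ↦ 3  ≥
x = 2, y = 1 ↦ 3  ≥
x = 2, y = 2 ↦ 2  <
x = 2, y = 3 ↦ 2  <
x = 3, y = 0 ↦ 3  ≥
x = 3, y = 1 ↦ 3  ≥
x = 3, y = 2 ↦ 3  ≥
x = 3, y = 3 ↦ 3  ≥
So 6 of the 16 assignments meet the threshold.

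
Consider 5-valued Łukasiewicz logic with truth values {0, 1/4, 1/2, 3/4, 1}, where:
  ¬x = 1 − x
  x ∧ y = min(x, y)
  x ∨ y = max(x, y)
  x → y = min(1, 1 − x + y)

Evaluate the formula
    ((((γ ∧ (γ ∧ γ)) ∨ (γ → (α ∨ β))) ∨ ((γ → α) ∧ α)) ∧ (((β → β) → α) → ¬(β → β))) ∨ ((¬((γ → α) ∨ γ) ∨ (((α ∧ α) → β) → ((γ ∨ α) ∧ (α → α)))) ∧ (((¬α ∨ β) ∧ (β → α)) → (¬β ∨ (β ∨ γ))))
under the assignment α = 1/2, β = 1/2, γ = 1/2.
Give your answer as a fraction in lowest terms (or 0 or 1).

1/2

γ ∧ γ = 1/2 ∧ 1/2 = 1/2
γ ∧ (γ ∧ γ) = 1/2 ∧ 1/2 = 1/2
α ∨ β = 1/2 ∨ 1/2 = 1/2
γ → (α ∨ β) = 1/2 → 1/2 = 1
(γ ∧ (γ ∧ γ)) ∨ (γ → (α ∨ β)) = 1/2 ∨ 1 = 1
γ → α = 1/2 → 1/2 = 1
(γ → α) ∧ α = 1 ∧ 1/2 = 1/2
((γ ∧ (γ ∧ γ)) ∨ (γ → (α ∨ β))) ∨ ((γ → α) ∧ α) = 1 ∨ 1/2 = 1
β → β = 1/2 → 1/2 = 1
(β → β) → α = 1 → 1/2 = 1/2
β → β = 1/2 → 1/2 = 1
¬(β → β) = ¬1 = 0
((β → β) → α) → ¬(β → β) = 1/2 → 0 = 1/2
(((γ ∧ (γ ∧ γ)) ∨ (γ → (α ∨ β))) ∨ ((γ → α) ∧ α)) ∧ (((β → β) → α) → ¬(β → β)) = 1 ∧ 1/2 = 1/2
γ → α = 1/2 → 1/2 = 1
(γ → α) ∨ γ = 1 ∨ 1/2 = 1
¬((γ → α) ∨ γ) = ¬1 = 0
α ∧ α = 1/2 ∧ 1/2 = 1/2
(α ∧ α) → β = 1/2 → 1/2 = 1
γ ∨ α = 1/2 ∨ 1/2 = 1/2
α → α = 1/2 → 1/2 = 1
(γ ∨ α) ∧ (α → α) = 1/2 ∧ 1 = 1/2
((α ∧ α) → β) → ((γ ∨ α) ∧ (α → α)) = 1 → 1/2 = 1/2
¬((γ → α) ∨ γ) ∨ (((α ∧ α) → β) → ((γ ∨ α) ∧ (α → α))) = 0 ∨ 1/2 = 1/2
¬α = ¬1/2 = 1/2
¬α ∨ β = 1/2 ∨ 1/2 = 1/2
β → α = 1/2 → 1/2 = 1
(¬α ∨ β) ∧ (β → α) = 1/2 ∧ 1 = 1/2
¬β = ¬1/2 = 1/2
β ∨ γ = 1/2 ∨ 1/2 = 1/2
¬β ∨ (β ∨ γ) = 1/2 ∨ 1/2 = 1/2
((¬α ∨ β) ∧ (β → α)) → (¬β ∨ (β ∨ γ)) = 1/2 → 1/2 = 1
(¬((γ → α) ∨ γ) ∨ (((α ∧ α) → β) → ((γ ∨ α) ∧ (α → α)))) ∧ (((¬α ∨ β) ∧ (β → α)) → (¬β ∨ (β ∨ γ))) = 1/2 ∧ 1 = 1/2
((((γ ∧ (γ ∧ γ)) ∨ (γ → (α ∨ β))) ∨ ((γ → α) ∧ α)) ∧ (((β → β) → α) → ¬(β → β))) ∨ ((¬((γ → α) ∨ γ) ∨ (((α ∧ α) → β) → ((γ ∨ α) ∧ (α → α)))) ∧ (((¬α ∨ β) ∧ (β → α)) → (¬β ∨ (β ∨ γ)))) = 1/2 ∨ 1/2 = 1/2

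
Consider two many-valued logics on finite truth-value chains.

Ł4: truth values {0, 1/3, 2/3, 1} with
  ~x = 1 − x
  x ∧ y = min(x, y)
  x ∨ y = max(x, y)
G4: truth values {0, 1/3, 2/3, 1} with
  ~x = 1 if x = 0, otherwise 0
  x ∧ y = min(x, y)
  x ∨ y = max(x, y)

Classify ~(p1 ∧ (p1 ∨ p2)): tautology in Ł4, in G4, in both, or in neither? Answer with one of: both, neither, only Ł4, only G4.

In Ł4: at p1 = 1/3, p2 = 0 the value is 2/3 — not a tautology.
In G4: at p1 = 1/3, p2 = 0 the value is 0 — not a tautology.

neither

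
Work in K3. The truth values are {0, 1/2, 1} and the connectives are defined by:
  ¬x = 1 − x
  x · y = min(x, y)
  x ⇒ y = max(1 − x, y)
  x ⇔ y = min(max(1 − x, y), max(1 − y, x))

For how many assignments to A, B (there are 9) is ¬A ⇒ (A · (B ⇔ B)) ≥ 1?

3

A = 0, B = 0 ↦ 0  <
A = 0, B = 1/2 ↦ 0  <
A = 0, B = 1 ↦ 0  <
A = 1/2, B = 0 ↦ 1/2  <
A = 1/2, B = 1/2 ↦ 1/2  <
A = 1/2, B = 1 ↦ 1/2  <
A = 1, B = 0 ↦ 1  ≥
A = 1, B = 1/2 ↦ 1  ≥
A = 1, B = 1 ↦ 1  ≥
So 3 of the 9 assignments meet the threshold.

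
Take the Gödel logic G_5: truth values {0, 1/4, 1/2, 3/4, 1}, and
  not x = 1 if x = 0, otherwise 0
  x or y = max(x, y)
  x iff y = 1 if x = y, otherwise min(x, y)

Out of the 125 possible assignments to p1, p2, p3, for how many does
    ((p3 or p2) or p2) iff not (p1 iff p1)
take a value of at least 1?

5

value 1: 5 assignments (counts)
value 0: 120 assignments
So 5 of the 125 assignments meet the threshold.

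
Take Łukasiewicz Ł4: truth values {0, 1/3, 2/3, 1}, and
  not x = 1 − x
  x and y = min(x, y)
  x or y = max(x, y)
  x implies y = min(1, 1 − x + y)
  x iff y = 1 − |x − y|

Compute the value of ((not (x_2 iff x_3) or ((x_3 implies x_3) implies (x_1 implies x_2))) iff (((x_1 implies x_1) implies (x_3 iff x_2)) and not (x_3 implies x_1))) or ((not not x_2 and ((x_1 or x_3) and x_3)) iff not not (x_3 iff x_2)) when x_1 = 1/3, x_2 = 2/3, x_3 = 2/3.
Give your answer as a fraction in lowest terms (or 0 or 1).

2/3

x_2 iff x_3 = 2/3 iff 2/3 = 1
not (x_2 iff x_3) = not 1 = 0
x_3 implies x_3 = 2/3 implies 2/3 = 1
x_1 implies x_2 = 1/3 implies 2/3 = 1
(x_3 implies x_3) implies (x_1 implies x_2) = 1 implies 1 = 1
not (x_2 iff x_3) or ((x_3 implies x_3) implies (x_1 implies x_2)) = 0 or 1 = 1
x_1 implies x_1 = 1/3 implies 1/3 = 1
x_3 iff x_2 = 2/3 iff 2/3 = 1
(x_1 implies x_1) implies (x_3 iff x_2) = 1 implies 1 = 1
x_3 implies x_1 = 2/3 implies 1/3 = 2/3
not (x_3 implies x_1) = not 2/3 = 1/3
((x_1 implies x_1) implies (x_3 iff x_2)) and not (x_3 implies x_1) = 1 and 1/3 = 1/3
(not (x_2 iff x_3) or ((x_3 implies x_3) implies (x_1 implies x_2))) iff (((x_1 implies x_1) implies (x_3 iff x_2)) and not (x_3 implies x_1)) = 1 iff 1/3 = 1/3
not x_2 = not 2/3 = 1/3
not not x_2 = not 1/3 = 2/3
x_1 or x_3 = 1/3 or 2/3 = 2/3
(x_1 or x_3) and x_3 = 2/3 and 2/3 = 2/3
not not x_2 and ((x_1 or x_3) and x_3) = 2/3 and 2/3 = 2/3
x_3 iff x_2 = 2/3 iff 2/3 = 1
not (x_3 iff x_2) = not 1 = 0
not not (x_3 iff x_2) = not 0 = 1
(not not x_2 and ((x_1 or x_3) and x_3)) iff not not (x_3 iff x_2) = 2/3 iff 1 = 2/3
((not (x_2 iff x_3) or ((x_3 implies x_3) implies (x_1 implies x_2))) iff (((x_1 implies x_1) implies (x_3 iff x_2)) and not (x_3 implies x_1))) or ((not not x_2 and ((x_1 or x_3) and x_3)) iff not not (x_3 iff x_2)) = 1/3 or 2/3 = 2/3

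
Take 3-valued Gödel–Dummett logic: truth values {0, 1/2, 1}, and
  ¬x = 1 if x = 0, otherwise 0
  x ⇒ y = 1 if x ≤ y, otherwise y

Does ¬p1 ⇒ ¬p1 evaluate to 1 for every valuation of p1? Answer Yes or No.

p1 = 0 ↦ 1
p1 = 1/2 ↦ 1
p1 = 1 ↦ 1
Every assignment gives a value ≥ 1.

Yes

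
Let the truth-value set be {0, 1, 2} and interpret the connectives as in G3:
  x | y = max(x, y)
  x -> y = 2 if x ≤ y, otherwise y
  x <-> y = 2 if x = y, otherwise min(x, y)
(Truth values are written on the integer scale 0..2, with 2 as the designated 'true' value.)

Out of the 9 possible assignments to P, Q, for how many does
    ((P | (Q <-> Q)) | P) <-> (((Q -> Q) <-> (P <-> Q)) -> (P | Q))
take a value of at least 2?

7

P = 0, Q = 0 ↦ 0  <
P = 0, Q = 1 ↦ 2  ≥
P = 0, Q = 2 ↦ 2  ≥
P = 1, Q = 0 ↦ 2  ≥
P = 1, Q = 1 ↦ 1  <
P = 1, Q = 2 ↦ 2  ≥
P = 2, Q = 0 ↦ 2  ≥
P = 2, Q = 1 ↦ 2  ≥
P = 2, Q = 2 ↦ 2  ≥
So 7 of the 9 assignments meet the threshold.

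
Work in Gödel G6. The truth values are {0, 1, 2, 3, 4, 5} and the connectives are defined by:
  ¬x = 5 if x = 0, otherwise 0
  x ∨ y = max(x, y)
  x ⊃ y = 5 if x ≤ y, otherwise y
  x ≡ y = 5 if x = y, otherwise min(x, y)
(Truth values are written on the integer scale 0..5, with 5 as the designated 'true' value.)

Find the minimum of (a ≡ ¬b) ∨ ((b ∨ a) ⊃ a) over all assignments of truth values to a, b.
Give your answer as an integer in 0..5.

1

Take a = 1, b = 2:
¬b = ¬2 = 0
a ≡ ¬b = 1 ≡ 0 = 0
b ∨ a = 2 ∨ 1 = 2
(b ∨ a) ⊃ a = 2 ⊃ 1 = 1
(a ≡ ¬b) ∨ ((b ∨ a) ⊃ a) = 0 ∨ 1 = 1
No assignment yields a value below 1, so this is the minimum.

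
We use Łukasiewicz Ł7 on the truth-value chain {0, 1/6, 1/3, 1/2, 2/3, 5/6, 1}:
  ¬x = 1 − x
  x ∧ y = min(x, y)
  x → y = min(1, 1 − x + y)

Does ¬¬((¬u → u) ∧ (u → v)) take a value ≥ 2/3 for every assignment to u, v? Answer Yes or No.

Counterexample: take u = 0, v = 0.
¬u = ¬0 = 1
¬u → u = 1 → 0 = 0
u → v = 0 → 0 = 1
(¬u → u) ∧ (u → v) = 0 ∧ 1 = 0
¬((¬u → u) ∧ (u → v)) = ¬0 = 1
¬¬((¬u → u) ∧ (u → v)) = ¬1 = 0
This gives 0, which is below 2/3.

No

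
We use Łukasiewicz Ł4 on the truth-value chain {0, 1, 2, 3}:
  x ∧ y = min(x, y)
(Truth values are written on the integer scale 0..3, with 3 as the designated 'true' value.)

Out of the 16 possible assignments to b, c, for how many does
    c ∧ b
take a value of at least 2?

b = 0, c = 0 ↦ 0  <
b = 0, c = 1 ↦ 0  <
b = 0, c = 2 ↦ 0  <
b = 0, c = 3 ↦ 0  <
b = 1, c = 0 ↦ 0  <
b = 1, c = 1 ↦ 1  <
b = 1, c = 2 ↦ 1  <
b = 1, c = 3 ↦ 1  <
b = 2, c = 0 ↦ 0  <
b = 2, c = 1 ↦ 1  <
b = 2, c = 2 ↦ 2  ≥
b = 2, c = 3 ↦ 2  ≥
b = 3, c = 0 ↦ 0  <
b = 3, c = 1 ↦ 1  <
b = 3, c = 2 ↦ 2  ≥
b = 3, c = 3 ↦ 3  ≥
So 4 of the 16 assignments meet the threshold.

4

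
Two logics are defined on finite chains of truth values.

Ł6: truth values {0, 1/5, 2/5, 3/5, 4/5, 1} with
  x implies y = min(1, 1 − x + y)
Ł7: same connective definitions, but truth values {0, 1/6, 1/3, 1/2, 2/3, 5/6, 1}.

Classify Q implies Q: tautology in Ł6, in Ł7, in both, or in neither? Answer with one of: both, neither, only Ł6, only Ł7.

In Ł6: every assignment gives 1 — tautology.
In Ł7: every assignment gives 1 — tautology.

both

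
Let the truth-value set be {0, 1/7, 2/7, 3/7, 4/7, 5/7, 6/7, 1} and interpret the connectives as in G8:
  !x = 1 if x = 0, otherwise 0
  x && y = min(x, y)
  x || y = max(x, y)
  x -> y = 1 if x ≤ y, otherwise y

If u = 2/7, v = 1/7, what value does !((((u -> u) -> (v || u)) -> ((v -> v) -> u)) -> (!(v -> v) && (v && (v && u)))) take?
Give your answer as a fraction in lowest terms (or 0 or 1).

1

u -> u = 2/7 -> 2/7 = 1
v || u = 1/7 || 2/7 = 2/7
(u -> u) -> (v || u) = 1 -> 2/7 = 2/7
v -> v = 1/7 -> 1/7 = 1
(v -> v) -> u = 1 -> 2/7 = 2/7
((u -> u) -> (v || u)) -> ((v -> v) -> u) = 2/7 -> 2/7 = 1
v -> v = 1/7 -> 1/7 = 1
!(v -> v) = !1 = 0
v && u = 1/7 && 2/7 = 1/7
v && (v && u) = 1/7 && 1/7 = 1/7
!(v -> v) && (v && (v && u)) = 0 && 1/7 = 0
(((u -> u) -> (v || u)) -> ((v -> v) -> u)) -> (!(v -> v) && (v && (v && u))) = 1 -> 0 = 0
!((((u -> u) -> (v || u)) -> ((v -> v) -> u)) -> (!(v -> v) && (v && (v && u)))) = !0 = 1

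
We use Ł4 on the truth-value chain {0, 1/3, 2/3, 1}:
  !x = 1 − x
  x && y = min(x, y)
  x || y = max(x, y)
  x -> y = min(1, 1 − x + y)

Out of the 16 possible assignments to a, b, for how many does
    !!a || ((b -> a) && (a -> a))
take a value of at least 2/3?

a = 0, b = 0 ↦ 1  ≥
a = 0, b = 1/3 ↦ 2/3  ≥
a = 0, b = 2/3 ↦ 1/3  <
a = 0, b = 1 ↦ 0  <
a = 1/3, b = 0 ↦ 1  ≥
a = 1/3, b = 1/3 ↦ 1  ≥
a = 1/3, b = 2/3 ↦ 2/3  ≥
a = 1/3, b = 1 ↦ 1/3  <
a = 2/3, b = 0 ↦ 1  ≥
a = 2/3, b = 1/3 ↦ 1  ≥
a = 2/3, b = 2/3 ↦ 1  ≥
a = 2/3, b = 1 ↦ 2/3  ≥
a = 1, b = 0 ↦ 1  ≥
a = 1, b = 1/3 ↦ 1  ≥
a = 1, b = 2/3 ↦ 1  ≥
a = 1, b = 1 ↦ 1  ≥
So 13 of the 16 assignments meet the threshold.

13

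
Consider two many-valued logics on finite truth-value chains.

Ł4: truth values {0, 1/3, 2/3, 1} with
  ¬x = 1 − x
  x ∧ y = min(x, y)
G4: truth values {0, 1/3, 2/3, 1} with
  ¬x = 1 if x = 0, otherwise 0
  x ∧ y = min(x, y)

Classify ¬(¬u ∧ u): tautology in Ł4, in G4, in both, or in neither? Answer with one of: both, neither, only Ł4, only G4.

only G4

In Ł4: at u = 1/3 the value is 2/3 — not a tautology.
In G4: every assignment gives 1 — tautology.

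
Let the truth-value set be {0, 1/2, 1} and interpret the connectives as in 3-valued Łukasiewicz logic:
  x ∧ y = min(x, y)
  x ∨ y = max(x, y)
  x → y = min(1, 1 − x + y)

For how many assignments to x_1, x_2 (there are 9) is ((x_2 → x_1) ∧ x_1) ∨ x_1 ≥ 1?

3

x_1 = 0, x_2 = 0 ↦ 0  <
x_1 = 0, x_2 = 1/2 ↦ 0  <
x_1 = 0, x_2 = 1 ↦ 0  <
x_1 = 1/2, x_2 = 0 ↦ 1/2  <
x_1 = 1/2, x_2 = 1/2 ↦ 1/2  <
x_1 = 1/2, x_2 = 1 ↦ 1/2  <
x_1 = 1, x_2 = 0 ↦ 1  ≥
x_1 = 1, x_2 = 1/2 ↦ 1  ≥
x_1 = 1, x_2 = 1 ↦ 1  ≥
So 3 of the 9 assignments meet the threshold.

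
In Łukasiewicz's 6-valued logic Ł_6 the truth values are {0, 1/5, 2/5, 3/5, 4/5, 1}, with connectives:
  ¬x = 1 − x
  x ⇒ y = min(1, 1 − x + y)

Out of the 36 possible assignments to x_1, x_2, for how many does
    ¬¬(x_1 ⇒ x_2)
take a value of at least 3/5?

30

value 1: 21 assignments (counts)
value 4/5: 5 assignments (counts)
value 3/5: 4 assignments (counts)
value 2/5: 3 assignments
value 1/5: 2 assignments
value 0: 1 assignment
So 30 of the 36 assignments meet the threshold.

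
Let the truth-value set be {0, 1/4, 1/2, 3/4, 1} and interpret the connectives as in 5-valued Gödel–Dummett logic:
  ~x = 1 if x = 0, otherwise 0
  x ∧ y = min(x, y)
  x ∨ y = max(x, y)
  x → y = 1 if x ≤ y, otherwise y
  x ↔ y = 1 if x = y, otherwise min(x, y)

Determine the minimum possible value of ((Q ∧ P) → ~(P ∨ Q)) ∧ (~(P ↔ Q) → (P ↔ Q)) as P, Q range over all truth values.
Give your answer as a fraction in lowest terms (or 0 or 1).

0

Take P = 0, Q = 1/4:
Q ∧ P = 1/4 ∧ 0 = 0
P ∨ Q = 0 ∨ 1/4 = 1/4
~(P ∨ Q) = ~1/4 = 0
(Q ∧ P) → ~(P ∨ Q) = 0 → 0 = 1
P ↔ Q = 0 ↔ 1/4 = 0
~(P ↔ Q) = ~0 = 1
P ↔ Q = 0 ↔ 1/4 = 0
~(P ↔ Q) → (P ↔ Q) = 1 → 0 = 0
((Q ∧ P) → ~(P ∨ Q)) ∧ (~(P ↔ Q) → (P ↔ Q)) = 1 ∧ 0 = 0
No assignment yields a value below 0, so this is the minimum.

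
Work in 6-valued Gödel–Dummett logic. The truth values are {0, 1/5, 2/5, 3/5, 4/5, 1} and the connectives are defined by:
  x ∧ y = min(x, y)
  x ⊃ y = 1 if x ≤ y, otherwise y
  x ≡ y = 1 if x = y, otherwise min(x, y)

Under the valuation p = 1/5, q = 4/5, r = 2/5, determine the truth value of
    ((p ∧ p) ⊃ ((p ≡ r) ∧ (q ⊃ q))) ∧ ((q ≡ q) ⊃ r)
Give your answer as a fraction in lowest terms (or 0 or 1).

p ∧ p = 1/5 ∧ 1/5 = 1/5
p ≡ r = 1/5 ≡ 2/5 = 1/5
q ⊃ q = 4/5 ⊃ 4/5 = 1
(p ≡ r) ∧ (q ⊃ q) = 1/5 ∧ 1 = 1/5
(p ∧ p) ⊃ ((p ≡ r) ∧ (q ⊃ q)) = 1/5 ⊃ 1/5 = 1
q ≡ q = 4/5 ≡ 4/5 = 1
(q ≡ q) ⊃ r = 1 ⊃ 2/5 = 2/5
((p ∧ p) ⊃ ((p ≡ r) ∧ (q ⊃ q))) ∧ ((q ≡ q) ⊃ r) = 1 ∧ 2/5 = 2/5

2/5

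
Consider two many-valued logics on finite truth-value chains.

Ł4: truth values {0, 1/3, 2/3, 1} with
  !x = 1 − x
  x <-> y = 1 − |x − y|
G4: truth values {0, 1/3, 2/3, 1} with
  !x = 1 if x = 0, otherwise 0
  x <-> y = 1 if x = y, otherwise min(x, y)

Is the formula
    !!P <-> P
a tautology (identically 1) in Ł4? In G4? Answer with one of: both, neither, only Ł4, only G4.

In Ł4: every assignment gives 1 — tautology.
In G4: at P = 1/3 the value is 1/3 — not a tautology.

only Ł4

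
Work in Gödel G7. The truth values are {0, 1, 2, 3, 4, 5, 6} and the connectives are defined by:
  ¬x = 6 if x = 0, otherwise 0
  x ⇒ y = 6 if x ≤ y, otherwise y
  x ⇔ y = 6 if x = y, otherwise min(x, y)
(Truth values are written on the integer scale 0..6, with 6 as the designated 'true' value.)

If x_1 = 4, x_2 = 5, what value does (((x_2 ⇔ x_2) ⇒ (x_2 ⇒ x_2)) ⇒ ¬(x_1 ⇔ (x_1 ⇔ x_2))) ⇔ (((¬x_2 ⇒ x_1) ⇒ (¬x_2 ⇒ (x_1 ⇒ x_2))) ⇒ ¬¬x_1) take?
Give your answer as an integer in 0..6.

x_2 ⇔ x_2 = 5 ⇔ 5 = 6
x_2 ⇒ x_2 = 5 ⇒ 5 = 6
(x_2 ⇔ x_2) ⇒ (x_2 ⇒ x_2) = 6 ⇒ 6 = 6
x_1 ⇔ x_2 = 4 ⇔ 5 = 4
x_1 ⇔ (x_1 ⇔ x_2) = 4 ⇔ 4 = 6
¬(x_1 ⇔ (x_1 ⇔ x_2)) = ¬6 = 0
((x_2 ⇔ x_2) ⇒ (x_2 ⇒ x_2)) ⇒ ¬(x_1 ⇔ (x_1 ⇔ x_2)) = 6 ⇒ 0 = 0
¬x_2 = ¬5 = 0
¬x_2 ⇒ x_1 = 0 ⇒ 4 = 6
¬x_2 = ¬5 = 0
x_1 ⇒ x_2 = 4 ⇒ 5 = 6
¬x_2 ⇒ (x_1 ⇒ x_2) = 0 ⇒ 6 = 6
(¬x_2 ⇒ x_1) ⇒ (¬x_2 ⇒ (x_1 ⇒ x_2)) = 6 ⇒ 6 = 6
¬x_1 = ¬4 = 0
¬¬x_1 = ¬0 = 6
((¬x_2 ⇒ x_1) ⇒ (¬x_2 ⇒ (x_1 ⇒ x_2))) ⇒ ¬¬x_1 = 6 ⇒ 6 = 6
(((x_2 ⇔ x_2) ⇒ (x_2 ⇒ x_2)) ⇒ ¬(x_1 ⇔ (x_1 ⇔ x_2))) ⇔ (((¬x_2 ⇒ x_1) ⇒ (¬x_2 ⇒ (x_1 ⇒ x_2))) ⇒ ¬¬x_1) = 0 ⇔ 6 = 0

0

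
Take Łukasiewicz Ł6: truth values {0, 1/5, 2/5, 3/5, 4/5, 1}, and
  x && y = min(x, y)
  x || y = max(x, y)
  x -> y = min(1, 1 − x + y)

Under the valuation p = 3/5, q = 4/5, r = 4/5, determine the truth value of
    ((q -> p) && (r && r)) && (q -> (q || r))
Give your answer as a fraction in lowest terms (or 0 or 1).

4/5

q -> p = 4/5 -> 3/5 = 4/5
r && r = 4/5 && 4/5 = 4/5
(q -> p) && (r && r) = 4/5 && 4/5 = 4/5
q || r = 4/5 || 4/5 = 4/5
q -> (q || r) = 4/5 -> 4/5 = 1
((q -> p) && (r && r)) && (q -> (q || r)) = 4/5 && 1 = 4/5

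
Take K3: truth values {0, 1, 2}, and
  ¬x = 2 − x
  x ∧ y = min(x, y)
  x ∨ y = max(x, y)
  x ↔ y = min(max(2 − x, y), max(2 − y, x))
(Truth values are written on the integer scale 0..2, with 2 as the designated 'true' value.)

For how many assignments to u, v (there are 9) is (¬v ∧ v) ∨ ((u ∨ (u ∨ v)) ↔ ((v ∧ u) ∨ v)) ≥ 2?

4

u = 0, v = 0 ↦ 2  ≥
u = 0, v = 1 ↦ 1  <
u = 0, v = 2 ↦ 2  ≥
u = 1, v = 0 ↦ 1  <
u = 1, v = 1 ↦ 1  <
u = 1, v = 2 ↦ 2  ≥
u = 2, v = 0 ↦ 0  <
u = 2, v = 1 ↦ 1  <
u = 2, v = 2 ↦ 2  ≥
So 4 of the 9 assignments meet the threshold.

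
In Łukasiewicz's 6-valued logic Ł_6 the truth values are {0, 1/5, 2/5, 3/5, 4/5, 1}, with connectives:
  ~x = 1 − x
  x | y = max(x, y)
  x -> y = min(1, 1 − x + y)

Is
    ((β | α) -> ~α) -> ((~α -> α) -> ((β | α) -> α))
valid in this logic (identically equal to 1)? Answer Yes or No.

At α = 3/5, β = 1/5, for instance:
β | α = 1/5 | 3/5 = 3/5
~α = ~3/5 = 2/5
(β | α) -> ~α = 3/5 -> 2/5 = 4/5
~α -> α = 2/5 -> 3/5 = 1
(β | α) -> α = 3/5 -> 3/5 = 1
(~α -> α) -> ((β | α) -> α) = 1 -> 1 = 1
((β | α) -> ~α) -> ((~α -> α) -> ((β | α) -> α)) = 4/5 -> 1 = 1
and checking the remaining 35 assignments likewise gives ≥ 1 in every case.

Yes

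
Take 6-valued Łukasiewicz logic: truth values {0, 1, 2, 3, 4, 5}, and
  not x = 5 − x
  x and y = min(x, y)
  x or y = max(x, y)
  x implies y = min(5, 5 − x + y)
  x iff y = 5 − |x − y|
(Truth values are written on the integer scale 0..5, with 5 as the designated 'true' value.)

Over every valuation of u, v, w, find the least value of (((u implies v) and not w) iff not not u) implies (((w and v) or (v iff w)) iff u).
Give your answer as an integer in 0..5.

Take u = 0, v = 5, w = 5:
u implies v = 0 implies 5 = 5
not w = not 5 = 0
(u implies v) and not w = 5 and 0 = 0
not u = not 0 = 5
not not u = not 5 = 0
((u implies v) and not w) iff not not u = 0 iff 0 = 5
w and v = 5 and 5 = 5
v iff w = 5 iff 5 = 5
(w and v) or (v iff w) = 5 or 5 = 5
((w and v) or (v iff w)) iff u = 5 iff 0 = 0
(((u implies v) and not w) iff not not u) implies (((w and v) or (v iff w)) iff u) = 5 implies 0 = 0
No assignment yields a value below 0, so this is the minimum.

0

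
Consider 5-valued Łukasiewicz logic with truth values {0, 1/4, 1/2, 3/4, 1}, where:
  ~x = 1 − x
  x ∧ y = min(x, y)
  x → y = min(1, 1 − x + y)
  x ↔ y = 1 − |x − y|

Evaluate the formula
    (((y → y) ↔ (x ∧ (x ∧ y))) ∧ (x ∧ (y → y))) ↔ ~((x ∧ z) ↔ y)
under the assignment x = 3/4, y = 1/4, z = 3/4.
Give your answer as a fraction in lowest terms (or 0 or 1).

3/4

y → y = 1/4 → 1/4 = 1
x ∧ y = 3/4 ∧ 1/4 = 1/4
x ∧ (x ∧ y) = 3/4 ∧ 1/4 = 1/4
(y → y) ↔ (x ∧ (x ∧ y)) = 1 ↔ 1/4 = 1/4
y → y = 1/4 → 1/4 = 1
x ∧ (y → y) = 3/4 ∧ 1 = 3/4
((y → y) ↔ (x ∧ (x ∧ y))) ∧ (x ∧ (y → y)) = 1/4 ∧ 3/4 = 1/4
x ∧ z = 3/4 ∧ 3/4 = 3/4
(x ∧ z) ↔ y = 3/4 ↔ 1/4 = 1/2
~((x ∧ z) ↔ y) = ~1/2 = 1/2
(((y → y) ↔ (x ∧ (x ∧ y))) ∧ (x ∧ (y → y))) ↔ ~((x ∧ z) ↔ y) = 1/4 ↔ 1/2 = 3/4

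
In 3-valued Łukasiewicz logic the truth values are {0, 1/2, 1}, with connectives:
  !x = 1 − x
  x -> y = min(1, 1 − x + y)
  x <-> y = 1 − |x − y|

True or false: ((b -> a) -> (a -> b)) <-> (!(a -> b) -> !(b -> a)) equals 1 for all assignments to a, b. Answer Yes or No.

a = 0, b = 0 ↦ 1
a = 0, b = 1/2 ↦ 1
a = 0, b = 1 ↦ 1
a = 1/2, b = 0 ↦ 1
a = 1/2, b = 1/2 ↦ 1
a = 1/2, b = 1 ↦ 1
a = 1, b = 0 ↦ 1
a = 1, b = 1/2 ↦ 1
a = 1, b = 1 ↦ 1
Every assignment gives a value ≥ 1.

Yes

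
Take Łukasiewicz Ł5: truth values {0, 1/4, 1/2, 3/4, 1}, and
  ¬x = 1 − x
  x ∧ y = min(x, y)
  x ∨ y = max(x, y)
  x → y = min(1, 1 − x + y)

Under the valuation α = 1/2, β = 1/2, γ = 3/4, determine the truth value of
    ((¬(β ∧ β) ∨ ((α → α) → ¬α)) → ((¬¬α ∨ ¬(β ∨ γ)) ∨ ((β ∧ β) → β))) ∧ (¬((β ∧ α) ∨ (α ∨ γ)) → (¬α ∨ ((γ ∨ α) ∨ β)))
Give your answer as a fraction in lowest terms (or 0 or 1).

β ∧ β = 1/2 ∧ 1/2 = 1/2
¬(β ∧ β) = ¬1/2 = 1/2
α → α = 1/2 → 1/2 = 1
¬α = ¬1/2 = 1/2
(α → α) → ¬α = 1 → 1/2 = 1/2
¬(β ∧ β) ∨ ((α → α) → ¬α) = 1/2 ∨ 1/2 = 1/2
¬α = ¬1/2 = 1/2
¬¬α = ¬1/2 = 1/2
β ∨ γ = 1/2 ∨ 3/4 = 3/4
¬(β ∨ γ) = ¬3/4 = 1/4
¬¬α ∨ ¬(β ∨ γ) = 1/2 ∨ 1/4 = 1/2
β ∧ β = 1/2 ∧ 1/2 = 1/2
(β ∧ β) → β = 1/2 → 1/2 = 1
(¬¬α ∨ ¬(β ∨ γ)) ∨ ((β ∧ β) → β) = 1/2 ∨ 1 = 1
(¬(β ∧ β) ∨ ((α → α) → ¬α)) → ((¬¬α ∨ ¬(β ∨ γ)) ∨ ((β ∧ β) → β)) = 1/2 → 1 = 1
β ∧ α = 1/2 ∧ 1/2 = 1/2
α ∨ γ = 1/2 ∨ 3/4 = 3/4
(β ∧ α) ∨ (α ∨ γ) = 1/2 ∨ 3/4 = 3/4
¬((β ∧ α) ∨ (α ∨ γ)) = ¬3/4 = 1/4
¬α = ¬1/2 = 1/2
γ ∨ α = 3/4 ∨ 1/2 = 3/4
(γ ∨ α) ∨ β = 3/4 ∨ 1/2 = 3/4
¬α ∨ ((γ ∨ α) ∨ β) = 1/2 ∨ 3/4 = 3/4
¬((β ∧ α) ∨ (α ∨ γ)) → (¬α ∨ ((γ ∨ α) ∨ β)) = 1/4 → 3/4 = 1
((¬(β ∧ β) ∨ ((α → α) → ¬α)) → ((¬¬α ∨ ¬(β ∨ γ)) ∨ ((β ∧ β) → β))) ∧ (¬((β ∧ α) ∨ (α ∨ γ)) → (¬α ∨ ((γ ∨ α) ∨ β))) = 1 ∧ 1 = 1

1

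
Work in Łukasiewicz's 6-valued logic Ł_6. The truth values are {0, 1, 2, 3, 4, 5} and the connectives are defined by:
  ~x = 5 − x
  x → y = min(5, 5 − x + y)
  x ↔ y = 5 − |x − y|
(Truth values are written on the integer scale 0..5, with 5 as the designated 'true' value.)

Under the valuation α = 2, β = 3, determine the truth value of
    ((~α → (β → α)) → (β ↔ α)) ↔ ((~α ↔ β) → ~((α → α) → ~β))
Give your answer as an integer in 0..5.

4

~α = ~2 = 3
β → α = 3 → 2 = 4
~α → (β → α) = 3 → 4 = 5
β ↔ α = 3 ↔ 2 = 4
(~α → (β → α)) → (β ↔ α) = 5 → 4 = 4
~α = ~2 = 3
~α ↔ β = 3 ↔ 3 = 5
α → α = 2 → 2 = 5
~β = ~3 = 2
(α → α) → ~β = 5 → 2 = 2
~((α → α) → ~β) = ~2 = 3
(~α ↔ β) → ~((α → α) → ~β) = 5 → 3 = 3
((~α → (β → α)) → (β ↔ α)) ↔ ((~α ↔ β) → ~((α → α) → ~β)) = 4 ↔ 3 = 4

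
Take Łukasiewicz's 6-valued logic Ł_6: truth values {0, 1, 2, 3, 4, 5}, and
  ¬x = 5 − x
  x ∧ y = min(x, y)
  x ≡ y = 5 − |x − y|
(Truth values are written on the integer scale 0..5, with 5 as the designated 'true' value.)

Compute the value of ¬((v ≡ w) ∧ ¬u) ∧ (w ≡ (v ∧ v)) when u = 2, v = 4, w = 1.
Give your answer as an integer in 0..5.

v ≡ w = 4 ≡ 1 = 2
¬u = ¬2 = 3
(v ≡ w) ∧ ¬u = 2 ∧ 3 = 2
¬((v ≡ w) ∧ ¬u) = ¬2 = 3
v ∧ v = 4 ∧ 4 = 4
w ≡ (v ∧ v) = 1 ≡ 4 = 2
¬((v ≡ w) ∧ ¬u) ∧ (w ≡ (v ∧ v)) = 3 ∧ 2 = 2

2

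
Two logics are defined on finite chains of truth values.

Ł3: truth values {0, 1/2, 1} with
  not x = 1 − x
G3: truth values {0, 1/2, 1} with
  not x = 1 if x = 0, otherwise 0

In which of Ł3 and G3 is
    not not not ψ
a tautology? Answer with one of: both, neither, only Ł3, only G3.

In Ł3: at ψ = 1/2 the value is 1/2 — not a tautology.
In G3: at ψ = 1/2 the value is 0 — not a tautology.

neither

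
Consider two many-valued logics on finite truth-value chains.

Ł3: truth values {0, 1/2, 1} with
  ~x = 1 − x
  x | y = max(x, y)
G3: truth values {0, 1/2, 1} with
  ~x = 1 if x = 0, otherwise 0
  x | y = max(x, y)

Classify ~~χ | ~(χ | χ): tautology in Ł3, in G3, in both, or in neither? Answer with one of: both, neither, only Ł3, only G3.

In Ł3: at χ = 1/2 the value is 1/2 — not a tautology.
In G3: every assignment gives 1 — tautology.

only G3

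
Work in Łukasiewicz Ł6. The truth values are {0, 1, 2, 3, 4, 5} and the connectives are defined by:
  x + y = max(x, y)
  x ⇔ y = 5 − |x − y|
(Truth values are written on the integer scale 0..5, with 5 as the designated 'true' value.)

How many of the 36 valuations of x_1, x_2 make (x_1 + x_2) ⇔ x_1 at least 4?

26

value 5: 21 assignments (counts)
value 4: 5 assignments (counts)
value 3: 4 assignments
value 2: 3 assignments
value 1: 2 assignments
value 0: 1 assignment
So 26 of the 36 assignments meet the threshold.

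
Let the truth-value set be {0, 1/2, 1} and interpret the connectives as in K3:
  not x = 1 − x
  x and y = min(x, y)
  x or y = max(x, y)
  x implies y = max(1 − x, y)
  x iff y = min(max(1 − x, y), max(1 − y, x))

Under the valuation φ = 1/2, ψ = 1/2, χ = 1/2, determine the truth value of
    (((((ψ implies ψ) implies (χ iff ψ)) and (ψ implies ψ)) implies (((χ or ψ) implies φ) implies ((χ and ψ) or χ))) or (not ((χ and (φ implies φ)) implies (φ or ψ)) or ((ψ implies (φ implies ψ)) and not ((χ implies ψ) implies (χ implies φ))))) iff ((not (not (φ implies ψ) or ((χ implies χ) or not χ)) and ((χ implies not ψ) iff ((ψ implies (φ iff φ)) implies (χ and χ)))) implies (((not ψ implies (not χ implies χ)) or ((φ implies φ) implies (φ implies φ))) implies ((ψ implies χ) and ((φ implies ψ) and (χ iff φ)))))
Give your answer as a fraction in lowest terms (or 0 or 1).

ψ implies ψ = 1/2 implies 1/2 = 1/2
χ iff ψ = 1/2 iff 1/2 = 1/2
(ψ implies ψ) implies (χ iff ψ) = 1/2 implies 1/2 = 1/2
ψ implies ψ = 1/2 implies 1/2 = 1/2
((ψ implies ψ) implies (χ iff ψ)) and (ψ implies ψ) = 1/2 and 1/2 = 1/2
χ or ψ = 1/2 or 1/2 = 1/2
(χ or ψ) implies φ = 1/2 implies 1/2 = 1/2
χ and ψ = 1/2 and 1/2 = 1/2
(χ and ψ) or χ = 1/2 or 1/2 = 1/2
((χ or ψ) implies φ) implies ((χ and ψ) or χ) = 1/2 implies 1/2 = 1/2
(((ψ implies ψ) implies (χ iff ψ)) and (ψ implies ψ)) implies (((χ or ψ) implies φ) implies ((χ and ψ) or χ)) = 1/2 implies 1/2 = 1/2
φ implies φ = 1/2 implies 1/2 = 1/2
χ and (φ implies φ) = 1/2 and 1/2 = 1/2
φ or ψ = 1/2 or 1/2 = 1/2
(χ and (φ implies φ)) implies (φ or ψ) = 1/2 implies 1/2 = 1/2
not ((χ and (φ implies φ)) implies (φ or ψ)) = not 1/2 = 1/2
φ implies ψ = 1/2 implies 1/2 = 1/2
ψ implies (φ implies ψ) = 1/2 implies 1/2 = 1/2
χ implies ψ = 1/2 implies 1/2 = 1/2
χ implies φ = 1/2 implies 1/2 = 1/2
(χ implies ψ) implies (χ implies φ) = 1/2 implies 1/2 = 1/2
not ((χ implies ψ) implies (χ implies φ)) = not 1/2 = 1/2
(ψ implies (φ implies ψ)) and not ((χ implies ψ) implies (χ implies φ)) = 1/2 and 1/2 = 1/2
not ((χ and (φ implies φ)) implies (φ or ψ)) or ((ψ implies (φ implies ψ)) and not ((χ implies ψ) implies (χ implies φ))) = 1/2 or 1/2 = 1/2
((((ψ implies ψ) implies (χ iff ψ)) and (ψ implies ψ)) implies (((χ or ψ) implies φ) implies ((χ and ψ) or χ))) or (not ((χ and (φ implies φ)) implies (φ or ψ)) or ((ψ implies (φ implies ψ)) and not ((χ implies ψ) implies (χ implies φ)))) = 1/2 or 1/2 = 1/2
φ implies ψ = 1/2 implies 1/2 = 1/2
not (φ implies ψ) = not 1/2 = 1/2
χ implies χ = 1/2 implies 1/2 = 1/2
not χ = not 1/2 = 1/2
(χ implies χ) or not χ = 1/2 or 1/2 = 1/2
not (φ implies ψ) or ((χ implies χ) or not χ) = 1/2 or 1/2 = 1/2
not (not (φ implies ψ) or ((χ implies χ) or not χ)) = not 1/2 = 1/2
not ψ = not 1/2 = 1/2
χ implies not ψ = 1/2 implies 1/2 = 1/2
φ iff φ = 1/2 iff 1/2 = 1/2
ψ implies (φ iff φ) = 1/2 implies 1/2 = 1/2
χ and χ = 1/2 and 1/2 = 1/2
(ψ implies (φ iff φ)) implies (χ and χ) = 1/2 implies 1/2 = 1/2
(χ implies not ψ) iff ((ψ implies (φ iff φ)) implies (χ and χ)) = 1/2 iff 1/2 = 1/2
not (not (φ implies ψ) or ((χ implies χ) or not χ)) and ((χ implies not ψ) iff ((ψ implies (φ iff φ)) implies (χ and χ))) = 1/2 and 1/2 = 1/2
not ψ = not 1/2 = 1/2
not χ = not 1/2 = 1/2
not χ implies χ = 1/2 implies 1/2 = 1/2
not ψ implies (not χ implies χ) = 1/2 implies 1/2 = 1/2
φ implies φ = 1/2 implies 1/2 = 1/2
φ implies φ = 1/2 implies 1/2 = 1/2
(φ implies φ) implies (φ implies φ) = 1/2 implies 1/2 = 1/2
(not ψ implies (not χ implies χ)) or ((φ implies φ) implies (φ implies φ)) = 1/2 or 1/2 = 1/2
ψ implies χ = 1/2 implies 1/2 = 1/2
φ implies ψ = 1/2 implies 1/2 = 1/2
χ iff φ = 1/2 iff 1/2 = 1/2
(φ implies ψ) and (χ iff φ) = 1/2 and 1/2 = 1/2
(ψ implies χ) and ((φ implies ψ) and (χ iff φ)) = 1/2 and 1/2 = 1/2
((not ψ implies (not χ implies χ)) or ((φ implies φ) implies (φ implies φ))) implies ((ψ implies χ) and ((φ implies ψ) and (χ iff φ))) = 1/2 implies 1/2 = 1/2
(not (not (φ implies ψ) or ((χ implies χ) or not χ)) and ((χ implies not ψ) iff ((ψ implies (φ iff φ)) implies (χ and χ)))) implies (((not ψ implies (not χ implies χ)) or ((φ implies φ) implies (φ implies φ))) implies ((ψ implies χ) and ((φ implies ψ) and (χ iff φ)))) = 1/2 implies 1/2 = 1/2
(((((ψ implies ψ) implies (χ iff ψ)) and (ψ implies ψ)) implies (((χ or ψ) implies φ) implies ((χ and ψ) or χ))) or (not ((χ and (φ implies φ)) implies (φ or ψ)) or ((ψ implies (φ implies ψ)) and not ((χ implies ψ) implies (χ implies φ))))) iff ((not (not (φ implies ψ) or ((χ implies χ) or not χ)) and ((χ implies not ψ) iff ((ψ implies (φ iff φ)) implies (χ and χ)))) implies (((not ψ implies (not χ implies χ)) or ((φ implies φ) implies (φ implies φ))) implies ((ψ implies χ) and ((φ implies ψ) and (χ iff φ))))) = 1/2 iff 1/2 = 1/2

1/2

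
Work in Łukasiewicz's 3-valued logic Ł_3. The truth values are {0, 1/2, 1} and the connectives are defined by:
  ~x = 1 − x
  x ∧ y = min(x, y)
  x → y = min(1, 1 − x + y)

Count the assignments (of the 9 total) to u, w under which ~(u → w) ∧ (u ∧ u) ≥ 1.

1

u = 0, w = 0 ↦ 0  <
u = 0, w = 1/2 ↦ 0  <
u = 0, w = 1 ↦ 0  <
u = 1/2, w = 0 ↦ 1/2  <
u = 1/2, w = 1/2 ↦ 0  <
u = 1/2, w = 1 ↦ 0  <
u = 1, w = 0 ↦ 1  ≥
u = 1, w = 1/2 ↦ 1/2  <
u = 1, w = 1 ↦ 0  <
So 1 of the 9 assignments meets the threshold.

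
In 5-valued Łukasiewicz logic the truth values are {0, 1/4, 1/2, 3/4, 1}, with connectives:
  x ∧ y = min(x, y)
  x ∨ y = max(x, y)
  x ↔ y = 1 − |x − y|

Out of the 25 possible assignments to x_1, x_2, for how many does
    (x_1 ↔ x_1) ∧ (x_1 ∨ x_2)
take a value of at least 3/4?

16

value 1: 9 assignments (counts)
value 3/4: 7 assignments (counts)
value 1/2: 5 assignments
value 1/4: 3 assignments
value 0: 1 assignment
So 16 of the 25 assignments meet the threshold.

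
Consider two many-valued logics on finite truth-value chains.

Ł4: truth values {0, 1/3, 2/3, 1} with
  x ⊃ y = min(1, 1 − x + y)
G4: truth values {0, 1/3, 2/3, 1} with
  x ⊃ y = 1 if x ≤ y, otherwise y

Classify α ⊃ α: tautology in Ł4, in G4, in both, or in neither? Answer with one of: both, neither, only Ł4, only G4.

both

In Ł4: every assignment gives 1 — tautology.
In G4: every assignment gives 1 — tautology.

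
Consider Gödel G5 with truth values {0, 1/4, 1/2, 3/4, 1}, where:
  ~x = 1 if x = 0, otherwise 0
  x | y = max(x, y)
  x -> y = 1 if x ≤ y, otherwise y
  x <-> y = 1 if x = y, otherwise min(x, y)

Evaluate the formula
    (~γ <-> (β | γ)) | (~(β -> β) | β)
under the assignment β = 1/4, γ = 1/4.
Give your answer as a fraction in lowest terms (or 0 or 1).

1/4

~γ = ~1/4 = 0
β | γ = 1/4 | 1/4 = 1/4
~γ <-> (β | γ) = 0 <-> 1/4 = 0
β -> β = 1/4 -> 1/4 = 1
~(β -> β) = ~1 = 0
~(β -> β) | β = 0 | 1/4 = 1/4
(~γ <-> (β | γ)) | (~(β -> β) | β) = 0 | 1/4 = 1/4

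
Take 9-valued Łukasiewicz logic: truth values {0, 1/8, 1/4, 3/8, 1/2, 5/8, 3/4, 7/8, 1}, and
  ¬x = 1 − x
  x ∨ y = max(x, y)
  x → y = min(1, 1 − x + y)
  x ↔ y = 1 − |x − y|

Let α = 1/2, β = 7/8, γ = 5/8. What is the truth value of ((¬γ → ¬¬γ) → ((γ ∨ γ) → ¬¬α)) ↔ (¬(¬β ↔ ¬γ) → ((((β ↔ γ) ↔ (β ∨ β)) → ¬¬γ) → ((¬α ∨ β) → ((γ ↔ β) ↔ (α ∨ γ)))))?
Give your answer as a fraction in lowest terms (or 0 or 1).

7/8

¬γ = ¬5/8 = 3/8
¬γ = ¬5/8 = 3/8
¬¬γ = ¬3/8 = 5/8
¬γ → ¬¬γ = 3/8 → 5/8 = 1
γ ∨ γ = 5/8 ∨ 5/8 = 5/8
¬α = ¬1/2 = 1/2
¬¬α = ¬1/2 = 1/2
(γ ∨ γ) → ¬¬α = 5/8 → 1/2 = 7/8
(¬γ → ¬¬γ) → ((γ ∨ γ) → ¬¬α) = 1 → 7/8 = 7/8
¬β = ¬7/8 = 1/8
¬γ = ¬5/8 = 3/8
¬β ↔ ¬γ = 1/8 ↔ 3/8 = 3/4
¬(¬β ↔ ¬γ) = ¬3/4 = 1/4
β ↔ γ = 7/8 ↔ 5/8 = 3/4
β ∨ β = 7/8 ∨ 7/8 = 7/8
(β ↔ γ) ↔ (β ∨ β) = 3/4 ↔ 7/8 = 7/8
¬γ = ¬5/8 = 3/8
¬¬γ = ¬3/8 = 5/8
((β ↔ γ) ↔ (β ∨ β)) → ¬¬γ = 7/8 → 5/8 = 3/4
¬α = ¬1/2 = 1/2
¬α ∨ β = 1/2 ∨ 7/8 = 7/8
γ ↔ β = 5/8 ↔ 7/8 = 3/4
α ∨ γ = 1/2 ∨ 5/8 = 5/8
(γ ↔ β) ↔ (α ∨ γ) = 3/4 ↔ 5/8 = 7/8
(¬α ∨ β) → ((γ ↔ β) ↔ (α ∨ γ)) = 7/8 → 7/8 = 1
(((β ↔ γ) ↔ (β ∨ β)) → ¬¬γ) → ((¬α ∨ β) → ((γ ↔ β) ↔ (α ∨ γ))) = 3/4 → 1 = 1
¬(¬β ↔ ¬γ) → ((((β ↔ γ) ↔ (β ∨ β)) → ¬¬γ) → ((¬α ∨ β) → ((γ ↔ β) ↔ (α ∨ γ)))) = 1/4 → 1 = 1
((¬γ → ¬¬γ) → ((γ ∨ γ) → ¬¬α)) ↔ (¬(¬β ↔ ¬γ) → ((((β ↔ γ) ↔ (β ∨ β)) → ¬¬γ) → ((¬α ∨ β) → ((γ ↔ β) ↔ (α ∨ γ))))) = 7/8 ↔ 1 = 7/8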